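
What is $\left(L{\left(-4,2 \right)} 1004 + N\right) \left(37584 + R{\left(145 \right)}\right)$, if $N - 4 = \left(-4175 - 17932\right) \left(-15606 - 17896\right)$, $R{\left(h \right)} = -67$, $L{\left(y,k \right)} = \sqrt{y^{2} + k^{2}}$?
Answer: $27786167613206 + 75334136 \sqrt{5} \approx 2.7786 \cdot 10^{13}$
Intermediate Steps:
$L{\left(y,k \right)} = \sqrt{k^{2} + y^{2}}$
$N = 740628718$ ($N = 4 + \left(-4175 - 17932\right) \left(-15606 - 17896\right) = 4 - -740628714 = 4 + 740628714 = 740628718$)
$\left(L{\left(-4,2 \right)} 1004 + N\right) \left(37584 + R{\left(145 \right)}\right) = \left(\sqrt{2^{2} + \left(-4\right)^{2}} \cdot 1004 + 740628718\right) \left(37584 - 67\right) = \left(\sqrt{4 + 16} \cdot 1004 + 740628718\right) 37517 = \left(\sqrt{20} \cdot 1004 + 740628718\right) 37517 = \left(2 \sqrt{5} \cdot 1004 + 740628718\right) 37517 = \left(2008 \sqrt{5} + 740628718\right) 37517 = \left(740628718 + 2008 \sqrt{5}\right) 37517 = 27786167613206 + 75334136 \sqrt{5}$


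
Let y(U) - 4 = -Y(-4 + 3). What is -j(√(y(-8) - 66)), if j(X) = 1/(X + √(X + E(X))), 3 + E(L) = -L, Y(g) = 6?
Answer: I/(√3 + 2*√17) ≈ 0.10022*I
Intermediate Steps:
y(U) = -2 (y(U) = 4 - 1*6 = 4 - 6 = -2)
E(L) = -3 - L
j(X) = 1/(X + I*√3) (j(X) = 1/(X + √(X + (-3 - X))) = 1/(X + √(-3)) = 1/(X + I*√3))
-j(√(y(-8) - 66)) = -1/(√(-2 - 66) + I*√3) = -1/(√(-68) + I*√3) = -1/(2*I*√17 + I*√3) = -1/(I*√3 + 2*I*√17)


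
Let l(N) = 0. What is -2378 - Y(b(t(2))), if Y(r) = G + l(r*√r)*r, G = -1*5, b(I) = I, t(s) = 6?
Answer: -2373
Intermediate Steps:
G = -5
Y(r) = -5 (Y(r) = -5 + 0*r = -5 + 0 = -5)
-2378 - Y(b(t(2))) = -2378 - 1*(-5) = -2378 + 5 = -2373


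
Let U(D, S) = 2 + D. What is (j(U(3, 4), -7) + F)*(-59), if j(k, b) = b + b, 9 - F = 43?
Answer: 2832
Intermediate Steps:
F = -34 (F = 9 - 1*43 = 9 - 43 = -34)
j(k, b) = 2*b
(j(U(3, 4), -7) + F)*(-59) = (2*(-7) - 34)*(-59) = (-14 - 34)*(-59) = -48*(-59) = 2832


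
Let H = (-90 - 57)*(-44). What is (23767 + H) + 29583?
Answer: 59818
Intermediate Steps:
H = 6468 (H = -147*(-44) = 6468)
(23767 + H) + 29583 = (23767 + 6468) + 29583 = 30235 + 29583 = 59818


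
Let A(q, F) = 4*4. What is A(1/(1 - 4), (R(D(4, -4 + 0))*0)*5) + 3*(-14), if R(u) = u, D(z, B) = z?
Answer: -26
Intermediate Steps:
A(q, F) = 16
A(1/(1 - 4), (R(D(4, -4 + 0))*0)*5) + 3*(-14) = 16 + 3*(-14) = 16 - 42 = -26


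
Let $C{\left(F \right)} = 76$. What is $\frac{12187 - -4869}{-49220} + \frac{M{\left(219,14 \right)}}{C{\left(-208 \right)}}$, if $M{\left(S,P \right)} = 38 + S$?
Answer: $\frac{2838321}{935180} \approx 3.0351$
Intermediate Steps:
$\frac{12187 - -4869}{-49220} + \frac{M{\left(219,14 \right)}}{C{\left(-208 \right)}} = \frac{12187 - -4869}{-49220} + \frac{38 + 219}{76} = \left(12187 + 4869\right) \left(- \frac{1}{49220}\right) + 257 \cdot \frac{1}{76} = 17056 \left(- \frac{1}{49220}\right) + \frac{257}{76} = - \frac{4264}{12305} + \frac{257}{76} = \frac{2838321}{935180}$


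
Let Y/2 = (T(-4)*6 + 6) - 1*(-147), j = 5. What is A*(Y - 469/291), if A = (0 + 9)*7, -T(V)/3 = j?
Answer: 760137/97 ≈ 7836.5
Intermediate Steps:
T(V) = -15 (T(V) = -3*5 = -15)
A = 63 (A = 9*7 = 63)
Y = 126 (Y = 2*((-15*6 + 6) - 1*(-147)) = 2*((-90 + 6) + 147) = 2*(-84 + 147) = 2*63 = 126)
A*(Y - 469/291) = 63*(126 - 469/291) = 63*(36197/291) = 760137/97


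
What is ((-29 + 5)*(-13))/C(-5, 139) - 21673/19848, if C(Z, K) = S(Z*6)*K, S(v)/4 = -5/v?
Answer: 6276317/2758872 ≈ 2.2750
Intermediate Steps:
S(v) = -20/v (S(v) = 4*(-5/v) = -20/v)
C(Z, K) = -10*K/(3*Z) (C(Z, K) = (-20*1/(6*Z))*K = (-10/(3*Z))*K = -10*K/(3*Z))
((-29 + 5)*(-13))/C(-5, 139) - 21673/19848 = ((-29 + 5)*(-13))/((-10/3*139/(-5))) - 21673/19848 = (-24*(-13))/((-10/3*139*(-⅕))) - 21673*1/19848 = 312/(278/3) - 21673/19848 = 312*(3/278) - 21673/19848 = 468/139 - 21673/19848 = 6276317/2758872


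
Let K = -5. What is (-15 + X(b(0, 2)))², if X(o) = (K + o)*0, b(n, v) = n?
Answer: 225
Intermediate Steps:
X(o) = 0 (X(o) = (-5 + o)*0 = 0)
(-15 + X(b(0, 2)))² = (-15 + 0)² = (-15)² = 225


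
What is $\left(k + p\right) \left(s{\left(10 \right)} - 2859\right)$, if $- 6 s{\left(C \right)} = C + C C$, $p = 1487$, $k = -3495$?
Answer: $\frac{17333056}{3} \approx 5.7777 \cdot 10^{6}$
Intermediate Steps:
$s{\left(C \right)} = - \frac{C}{6} - \frac{C^{2}}{6}$ ($s{\left(C \right)} = - \frac{C + C C}{6} = - \frac{C + C^{2}}{6} = - \frac{C}{6} - \frac{C^{2}}{6}$)
$\left(k + p\right) \left(s{\left(10 \right)} - 2859\right) = \left(-3495 + 1487\right) \left(\left(- \frac{1}{6}\right) 10 \left(1 + 10\right) - 2859\right) = - 2008 \left(\left(- \frac{1}{6}\right) 10 \cdot 11 - 2859\right) = - 2008 \left(- \frac{55}{3} - 2859\right) = \left(-2008\right) \left(- \frac{8632}{3}\right) = \frac{17333056}{3}$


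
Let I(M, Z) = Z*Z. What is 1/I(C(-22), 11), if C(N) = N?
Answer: 1/121 ≈ 0.0082645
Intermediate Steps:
I(M, Z) = Z²
1/I(C(-22), 11) = 1/(11²) = 1/121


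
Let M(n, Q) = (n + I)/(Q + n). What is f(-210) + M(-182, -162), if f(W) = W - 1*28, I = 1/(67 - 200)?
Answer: -10864769/45752 ≈ -237.47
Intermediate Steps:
I = -1/133 (I = 1/(-133) = -1/133 ≈ -0.0075188)
f(W) = -28 + W (f(W) = W - 28 = -28 + W)
M(n, Q) = (-1/133 + n)/(Q + n) (M(n, Q) = (n - 1/133)/(Q + n) = (-1/133 + n)/(Q + n))
f(-210) + M(-182, -162) = (-28 - 210) + (-1/133 - 182)/(-162 - 182) = -238 - 24207/133/(-344) = -238 - 1/344*(-24207/133) = -238 + 24207/45752 = -10864769/45752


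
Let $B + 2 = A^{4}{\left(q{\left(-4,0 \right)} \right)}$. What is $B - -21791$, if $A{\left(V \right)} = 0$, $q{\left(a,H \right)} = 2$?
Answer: $21789$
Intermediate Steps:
$B = -2$ ($B = -2 + 0^{4} = -2 + 0 = -2$)
$B - -21791 = -2 - -21791 = -2 + 21791 = 21789$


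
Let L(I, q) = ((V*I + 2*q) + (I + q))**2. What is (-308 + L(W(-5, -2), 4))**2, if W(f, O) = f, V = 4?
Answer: 19321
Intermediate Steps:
L(I, q) = (3*q + 5*I)**2 (L(I, q) = ((4*I + 2*q) + (I + q))**2 = ((2*q + 4*I) + (I + q))**2 = (3*q + 5*I)**2)
(-308 + L(W(-5, -2), 4))**2 = (-308 + (3*4 + 5*(-5))**2)**2 = (-308 + (12 - 25)**2)**2 = (-308 + (-13)**2)**2 = (-308 + 169)**2 = (-139)**2 = 19321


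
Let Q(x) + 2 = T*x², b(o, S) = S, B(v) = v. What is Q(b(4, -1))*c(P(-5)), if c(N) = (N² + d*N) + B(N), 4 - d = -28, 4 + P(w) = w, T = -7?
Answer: 1944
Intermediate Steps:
P(w) = -4 + w
d = 32 (d = 4 - 1*(-28) = 4 + 28 = 32)
c(N) = N² + 33*N (c(N) = (N² + 32*N) + N = N² + 33*N)
Q(x) = -2 - 7*x²
Q(b(4, -1))*c(P(-5)) = (-2 - 7*(-1)²)*((-4 - 5)*(33 + (-4 - 5))) = (-2 - 7*1)*(-9*(33 - 9)) = (-2 - 7)*(-9*24) = -9*(-216) = 1944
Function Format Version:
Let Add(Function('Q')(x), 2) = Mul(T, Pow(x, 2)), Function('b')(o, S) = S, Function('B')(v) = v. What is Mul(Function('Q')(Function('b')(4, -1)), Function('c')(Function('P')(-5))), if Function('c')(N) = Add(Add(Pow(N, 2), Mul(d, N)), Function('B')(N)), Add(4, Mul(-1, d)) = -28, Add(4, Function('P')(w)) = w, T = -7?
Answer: 1944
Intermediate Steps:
Function('P')(w) = Add(-4, w)
d = 32 (d = Add(4, Mul(-1, -28)) = Add(4, 28) = 32)
Function('c')(N) = Add(Pow(N, 2), Mul(33, N)) (Function('c')(N) = Add(Add(Pow(N, 2), Mul(32, N)), N) = Add(Pow(N, 2), Mul(33, N)))
Function('Q')(x) = Add(-2, Mul(-7, Pow(x, 2)))
Mul(Function('Q')(Function('b')(4, -1)), Function('c')(Function('P')(-5))) = Mul(Add(-2, Mul(-7, Pow(-1, 2))), Mul(Add(-4, -5), Add(33, Add(-4, -5)))) = Mul(Add(-2, Mul(-7, 1)), Mul(-9, Add(33, -9))) = Mul(Add(-2, -7), Mul(-9, 24)) = Mul(-9, -216) = 1944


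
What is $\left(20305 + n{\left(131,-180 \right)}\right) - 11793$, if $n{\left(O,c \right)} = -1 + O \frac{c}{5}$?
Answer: $3795$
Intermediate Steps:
$n{\left(O,c \right)} = -1 + \frac{O c}{5}$ ($n{\left(O,c \right)} = -1 + O c \frac{1}{5} = -1 + O \frac{c}{5} = -1 + \frac{O c}{5}$)
$\left(20305 + n{\left(131,-180 \right)}\right) - 11793 = \left(20305 + \left(-1 + \frac{1}{5} \cdot 131 \left(-180\right)\right)\right) - 11793 = \left(20305 - 4717\right) - 11793 = 15588 - 11793 = 3795$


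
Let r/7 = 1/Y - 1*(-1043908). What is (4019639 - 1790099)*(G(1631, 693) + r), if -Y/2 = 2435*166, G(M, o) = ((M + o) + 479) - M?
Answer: 658646270656727181/40421 ≈ 1.6295e+13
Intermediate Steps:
G(M, o) = 479 + o (G(M, o) = (479 + M + o) - M = 479 + o)
Y = -808420 (Y = -4870*166 = -2*404210 = -808420)
r = 5907412737513/808420 (r = 7*(1/(-808420) - 1*(-1043908)) = 7*(-1/808420 + 1043908) = 7*(843916105359/808420) = 5907412737513/808420 ≈ 7.3074e+6)
(4019639 - 1790099)*(G(1631, 693) + r) = (4019639 - 1790099)*((479 + 693) + 5907412737513/808420) = 2229540*(1172 + 5907412737513/808420) = 2229540*(5908360205753/808420) = 658646270656727181/40421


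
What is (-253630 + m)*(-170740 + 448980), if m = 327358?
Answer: 20514078720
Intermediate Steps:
(-253630 + m)*(-170740 + 448980) = (-253630 + 327358)*(-170740 + 448980) = 73728*278240 = 20514078720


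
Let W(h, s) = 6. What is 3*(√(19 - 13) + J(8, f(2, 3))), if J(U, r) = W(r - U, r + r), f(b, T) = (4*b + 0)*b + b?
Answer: 18 + 3*√6 ≈ 25.348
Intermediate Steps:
f(b, T) = b + 4*b² (f(b, T) = (4*b)*b + b = 4*b² + b = b + 4*b²)
J(U, r) = 6
3*(√(19 - 13) + J(8, f(2, 3))) = 3*(√(19 - 13) + 6) = 3*(√6 + 6) = 3*(6 + √6) = 18 + 3*√6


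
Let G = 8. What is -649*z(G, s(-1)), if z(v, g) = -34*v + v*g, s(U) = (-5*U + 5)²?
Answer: -342672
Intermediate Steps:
s(U) = (5 - 5*U)²
z(v, g) = -34*v + g*v
-649*z(G, s(-1)) = -5192*(-34 + 25*(-1 - 1)²) = -5192*(-34 + 25*(-2)²) = -5192*(-34 + 25*4) = -5192*(-34 + 100) = -5192*66 = -649*528 = -342672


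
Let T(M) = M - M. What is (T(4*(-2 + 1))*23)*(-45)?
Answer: 0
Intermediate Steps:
T(M) = 0
(T(4*(-2 + 1))*23)*(-45) = (0*23)*(-45) = 0*(-45) = 0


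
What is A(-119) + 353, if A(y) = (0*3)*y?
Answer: 353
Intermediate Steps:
A(y) = 0 (A(y) = 0*y = 0)
A(-119) + 353 = 0 + 353 = 353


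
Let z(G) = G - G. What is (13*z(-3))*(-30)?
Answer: 0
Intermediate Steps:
z(G) = 0
(13*z(-3))*(-30) = (13*0)*(-30) = 0*(-30) = 0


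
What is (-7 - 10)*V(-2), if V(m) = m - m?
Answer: 0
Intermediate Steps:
V(m) = 0
(-7 - 10)*V(-2) = (-7 - 10)*0 = -17*0 = 0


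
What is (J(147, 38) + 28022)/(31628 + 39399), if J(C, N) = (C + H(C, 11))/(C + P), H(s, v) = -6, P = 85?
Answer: 6501245/16478264 ≈ 0.39453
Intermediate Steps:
J(C, N) = (-6 + C)/(85 + C) (J(C, N) = (C - 6)/(C + 85) = (-6 + C)/(85 + C))
(J(147, 38) + 28022)/(31628 + 39399) = ((-6 + 147)/(85 + 147) + 28022)/(31628 + 39399) = (141/232 + 28022)/71027 = ((1/232)*141 + 28022)*(1/71027) = (141/232 + 28022)*(1/71027) = (6501245/232)*(1/71027) = 6501245/16478264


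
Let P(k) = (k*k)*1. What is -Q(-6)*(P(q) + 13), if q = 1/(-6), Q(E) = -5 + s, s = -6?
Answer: 5159/36 ≈ 143.31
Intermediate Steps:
Q(E) = -11 (Q(E) = -5 - 6 = -11)
q = -⅙ ≈ -0.16667
P(k) = k² (P(k) = k²*1 = k²)
-Q(-6)*(P(q) + 13) = -(-11)*((-⅙)² + 13) = -(-11)*(1/36 + 13) = -(-11)*469/36 = -1*(-5159/36) = 5159/36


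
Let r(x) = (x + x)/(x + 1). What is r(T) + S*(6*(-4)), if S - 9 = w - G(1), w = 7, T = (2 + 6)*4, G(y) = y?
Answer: -11816/33 ≈ -358.06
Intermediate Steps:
T = 32 (T = 8*4 = 32)
r(x) = 2*x/(1 + x) (r(x) = (2*x)/(1 + x) = 2*x/(1 + x))
S = 15 (S = 9 + (7 - 1*1) = 9 + (7 - 1) = 9 + 6 = 15)
r(T) + S*(6*(-4)) = 2*32/(1 + 32) + 15*(6*(-4)) = 2*32/33 + 15*(-24) = 2*32*(1/33) - 360 = 64/33 - 360 = -11816/33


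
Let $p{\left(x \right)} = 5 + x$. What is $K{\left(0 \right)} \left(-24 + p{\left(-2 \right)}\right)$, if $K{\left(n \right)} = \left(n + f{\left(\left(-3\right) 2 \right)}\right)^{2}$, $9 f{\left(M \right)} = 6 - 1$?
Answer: $- \frac{175}{27} \approx -6.4815$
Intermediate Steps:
$f{\left(M \right)} = \frac{5}{9}$ ($f{\left(M \right)} = \frac{6 - 1}{9} = \frac{1}{9} \cdot 5 = \frac{5}{9}$)
$K{\left(n \right)} = \left(\frac{5}{9} + n\right)^{2}$ ($K{\left(n \right)} = \left(n + \frac{5}{9}\right)^{2} = \left(\frac{5}{9} + n\right)^{2}$)
$K{\left(0 \right)} \left(-24 + p{\left(-2 \right)}\right) = \frac{\left(5 + 9 \cdot 0\right)^{2}}{81} \left(-24 + \left(5 - 2\right)\right) = \frac{\left(5 + 0\right)^{2}}{81} \left(-24 + 3\right) = \frac{5^{2}}{81} \left(-21\right) = \frac{1}{81} \cdot 25 \left(-21\right) = \frac{25}{81} \left(-21\right) = - \frac{175}{27}$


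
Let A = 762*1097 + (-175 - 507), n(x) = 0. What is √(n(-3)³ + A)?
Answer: 4*√52202 ≈ 913.91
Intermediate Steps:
A = 835232 (A = 835914 - 682 = 835232)
√(n(-3)³ + A) = √(0³ + 835232) = √(0 + 835232) = √835232 = 4*√52202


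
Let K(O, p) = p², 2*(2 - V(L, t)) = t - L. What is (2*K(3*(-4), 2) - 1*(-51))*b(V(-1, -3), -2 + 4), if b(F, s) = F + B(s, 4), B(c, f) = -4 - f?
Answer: -295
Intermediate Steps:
V(L, t) = 2 + L/2 - t/2 (V(L, t) = 2 - (t - L)/2 = 2 + (L/2 - t/2) = 2 + L/2 - t/2)
b(F, s) = -8 + F (b(F, s) = F + (-4 - 1*4) = F + (-4 - 4) = F - 8 = -8 + F)
(2*K(3*(-4), 2) - 1*(-51))*b(V(-1, -3), -2 + 4) = (2*2² - 1*(-51))*(-8 + (2 + (½)*(-1) - ½*(-3))) = (2*4 + 51)*(-8 + (2 - ½ + 3/2)) = (8 + 51)*(-8 + 3) = 59*(-5) = -295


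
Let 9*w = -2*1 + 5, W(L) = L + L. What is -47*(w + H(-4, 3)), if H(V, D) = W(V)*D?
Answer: 3337/3 ≈ 1112.3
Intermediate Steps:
W(L) = 2*L
H(V, D) = 2*D*V (H(V, D) = (2*V)*D = 2*D*V)
w = 1/3 (w = (-2*1 + 5)/9 = (-2 + 5)/9 = (1/9)*3 = 1/3 ≈ 0.33333)
-47*(w + H(-4, 3)) = -47*(1/3 + 2*3*(-4)) = -47*(1/3 - 24) = -47*(-71/3) = 3337/3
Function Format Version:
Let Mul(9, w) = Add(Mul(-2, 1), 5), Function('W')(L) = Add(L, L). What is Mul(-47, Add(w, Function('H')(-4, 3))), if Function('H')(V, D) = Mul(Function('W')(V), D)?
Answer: Rational(3337, 3) ≈ 1112.3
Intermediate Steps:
Function('W')(L) = Mul(2, L)
Function('H')(V, D) = Mul(2, D, V) (Function('H')(V, D) = Mul(Mul(2, V), D) = Mul(2, D, V))
w = Rational(1, 3) (w = Mul(Rational(1, 9), Add(Mul(-2, 1), 5)) = Mul(Rational(1, 9), Add(-2, 5)) = Mul(Rational(1, 9), 3) = Rational(1, 3) ≈ 0.33333)
Mul(-47, Add(w, Function('H')(-4, 3))) = Mul(-47, Add(Rational(1, 3), Mul(2, 3, -4))) = Mul(-47, Add(Rational(1, 3), -24)) = Mul(-47, Rational(-71, 3)) = Rational(3337, 3)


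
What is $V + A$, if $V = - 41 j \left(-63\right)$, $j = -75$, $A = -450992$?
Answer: $-644717$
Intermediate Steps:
$V = -193725$ ($V = \left(-41\right) \left(-75\right) \left(-63\right) = 3075 \left(-63\right) = -193725$)
$V + A = -193725 - 450992 = -644717$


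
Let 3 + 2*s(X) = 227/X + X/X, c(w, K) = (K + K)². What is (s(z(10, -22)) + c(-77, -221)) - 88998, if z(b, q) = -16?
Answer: 3403453/32 ≈ 1.0636e+5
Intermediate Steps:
c(w, K) = 4*K² (c(w, K) = (2*K)² = 4*K²)
s(X) = -1 + 227/(2*X) (s(X) = -3/2 + (227/X + X/X)/2 = -3/2 + (227/X + 1)/2 = -3/2 + (1 + 227/X)/2 = -3/2 + (½ + 227/(2*X)) = -1 + 227/(2*X))
(s(z(10, -22)) + c(-77, -221)) - 88998 = ((227/2 - 1*(-16))/(-16) + 4*(-221)²) - 88998 = (-(227/2 + 16)/16 + 4*48841) - 88998 = (-1/16*259/2 + 195364) - 88998 = (-259/32 + 195364) - 88998 = 6251389/32 - 88998 = 3403453/32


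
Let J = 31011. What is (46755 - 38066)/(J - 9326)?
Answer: 8689/21685 ≈ 0.40069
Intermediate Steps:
(46755 - 38066)/(J - 9326) = (46755 - 38066)/(31011 - 9326) = 8689/21685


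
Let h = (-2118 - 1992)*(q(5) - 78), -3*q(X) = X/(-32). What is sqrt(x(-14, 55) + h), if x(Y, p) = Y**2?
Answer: sqrt(5128991)/4 ≈ 566.18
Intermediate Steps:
q(X) = X/96 (q(X) = -X/(3*(-32)) = -X*(-1)/(3*32) = -(-1)*X/96 = X/96)
h = 5125855/16 (h = (-2118 - 1992)*((1/96)*5 - 78) = -4110*(5/96 - 78) = -4110*(-7483/96) = 5125855/16 ≈ 3.2037e+5)
sqrt(x(-14, 55) + h) = sqrt((-14)**2 + 5125855/16) = sqrt(196 + 5125855/16) = sqrt(5128991/16) = sqrt(5128991)/4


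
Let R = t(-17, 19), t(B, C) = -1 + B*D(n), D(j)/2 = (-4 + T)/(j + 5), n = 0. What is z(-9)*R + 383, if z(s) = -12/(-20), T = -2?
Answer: 10172/25 ≈ 406.88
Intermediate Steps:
z(s) = ⅗ (z(s) = -12*(-1/20) = ⅗)
D(j) = -12/(5 + j) (D(j) = 2*((-4 - 2)/(j + 5)) = 2*(-6/(5 + j)) = -12/(5 + j))
t(B, C) = -1 - 12*B/5 (t(B, C) = -1 + B*(-12/(5 + 0)) = -1 + B*(-12/5) = -1 - 12*B/5)
R = 199/5 (R = -1 - 12/5*(-17) = -1 + 204/5 = 199/5 ≈ 39.800)
z(-9)*R + 383 = (⅗)*(199/5) + 383 = 597/25 + 383 = 10172/25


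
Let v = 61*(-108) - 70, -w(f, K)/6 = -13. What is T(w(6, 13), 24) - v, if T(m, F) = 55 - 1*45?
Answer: 6668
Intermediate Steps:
w(f, K) = 78 (w(f, K) = -6*(-13) = 78)
T(m, F) = 10 (T(m, F) = 55 - 45 = 10)
v = -6658 (v = -6588 - 70 = -6658)
T(w(6, 13), 24) - v = 10 - 1*(-6658) = 10 + 6658 = 6668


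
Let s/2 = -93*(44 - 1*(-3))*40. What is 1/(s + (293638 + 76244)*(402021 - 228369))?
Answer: 1/64230399384 ≈ 1.5569e-11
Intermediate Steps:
s = -349680 (s = 2*(-93*(44 - 1*(-3))*40) = 2*(-93*(44 + 3)*40) = 2*(-93*47*40) = 2*(-4371*40) = 2*(-174840) = -349680)
1/(s + (293638 + 76244)*(402021 - 228369)) = 1/(-349680 + (293638 + 76244)*(402021 - 228369)) = 1/(-349680 + 369882*173652) = 1/(-349680 + 64230749064) = 1/64230399384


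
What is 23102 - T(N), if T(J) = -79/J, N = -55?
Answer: 1270531/55 ≈ 23101.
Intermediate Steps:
23102 - T(N) = 23102 - (-79)/(-55) = 23102 - (-79)*(-1)/55 = 23102 - 1*79/55 = 23102 - 79/55 = 1270531/55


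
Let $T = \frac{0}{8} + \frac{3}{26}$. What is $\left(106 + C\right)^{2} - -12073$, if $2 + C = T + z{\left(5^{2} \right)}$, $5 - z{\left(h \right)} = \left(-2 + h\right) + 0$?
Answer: $\frac{13174469}{676} \approx 19489.0$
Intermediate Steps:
$z{\left(h \right)} = 7 - h$ ($z{\left(h \right)} = 5 - \left(\left(-2 + h\right) + 0\right) = 5 - \left(-2 + h\right) = 7 - h$)
$T = \frac{3}{26}$ ($T = 0 \cdot \frac{1}{8} + 3 \cdot \frac{1}{26} = 0 + \frac{3}{26} = \frac{3}{26} \approx 0.11538$)
$C = - \frac{517}{26}$ ($C = -2 + \left(\frac{3}{26} + \left(7 - 5^{2}\right)\right) = -2 + \left(\frac{3}{26} + \left(7 - 25\right)\right) = -2 + \left(\frac{3}{26} - 18\right) = -2 - \frac{465}{26} = - \frac{517}{26} \approx -19.885$)
$\left(106 + C\right)^{2} - -12073 = \left(106 - \frac{517}{26}\right)^{2} - -12073 = \left(\frac{2239}{26}\right)^{2} + 12073 = \frac{5013121}{676} + 12073 = \frac{13174469}{676}$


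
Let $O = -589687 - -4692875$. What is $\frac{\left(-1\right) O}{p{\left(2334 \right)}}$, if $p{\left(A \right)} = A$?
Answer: $- \frac{2051594}{1167} \approx -1758.0$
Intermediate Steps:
$O = 4103188$ ($O = -589687 + 4692875 = 4103188$)
$\frac{\left(-1\right) O}{p{\left(2334 \right)}} = \frac{\left(-1\right) 4103188}{2334} = \left(-4103188\right) \frac{1}{2334} = - \frac{2051594}{1167}$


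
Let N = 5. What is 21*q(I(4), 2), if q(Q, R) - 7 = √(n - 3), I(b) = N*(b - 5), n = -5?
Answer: 147 + 42*I*√2 ≈ 147.0 + 59.397*I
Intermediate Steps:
I(b) = -25 + 5*b (I(b) = 5*(b - 5) = 5*(-5 + b) = -25 + 5*b)
q(Q, R) = 7 + 2*I*√2 (q(Q, R) = 7 + √(-5 - 3) = 7 + √(-8) = 7 + 2*I*√2)
21*q(I(4), 2) = 21*(7 + 2*I*√2) = 147 + 42*I*√2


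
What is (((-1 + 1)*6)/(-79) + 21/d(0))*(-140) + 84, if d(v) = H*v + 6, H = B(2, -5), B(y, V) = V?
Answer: -406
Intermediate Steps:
H = -5
d(v) = 6 - 5*v (d(v) = -5*v + 6 = 6 - 5*v)
(((-1 + 1)*6)/(-79) + 21/d(0))*(-140) + 84 = (((-1 + 1)*6)/(-79) + 21/(6 - 5*0))*(-140) + 84 = ((0*6)*(-1/79) + 21/(6 + 0))*(-140) + 84 = (0*(-1/79) + 21/6)*(-140) + 84 = (0 + 21*(1/6))*(-140) + 84 = (0 + 7/2)*(-140) + 84 = (7/2)*(-140) + 84 = -490 + 84 = -406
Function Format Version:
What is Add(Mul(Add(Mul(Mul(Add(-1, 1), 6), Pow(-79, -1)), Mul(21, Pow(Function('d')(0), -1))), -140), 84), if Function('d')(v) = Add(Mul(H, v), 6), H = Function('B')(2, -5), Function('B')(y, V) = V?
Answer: -406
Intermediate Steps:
H = -5
Function('d')(v) = Add(6, Mul(-5, v)) (Function('d')(v) = Add(Mul(-5, v), 6) = Add(6, Mul(-5, v)))
Add(Mul(Add(Mul(Mul(Add(-1, 1), 6), Pow(-79, -1)), Mul(21, Pow(Function('d')(0), -1))), -140), 84) = Add(Mul(Add(Mul(Mul(Add(-1, 1), 6), Pow(-79, -1)), Mul(21, Pow(Add(6, Mul(-5, 0)), -1))), -140), 84) = Add(Mul(Add(Mul(Mul(0, 6), Rational(-1, 79)), Mul(21, Pow(Add(6, 0), -1))), -140), 84) = Add(Mul(Add(Mul(0, Rational(-1, 79)), Mul(21, Pow(6, -1))), -140), 84) = Add(Mul(Add(0, Mul(21, Rational(1, 6))), -140), 84) = Add(Mul(Add(0, Rational(7, 2)), -140), 84) = Add(Mul(Rational(7, 2), -140), 84) = Add(-490, 84) = -406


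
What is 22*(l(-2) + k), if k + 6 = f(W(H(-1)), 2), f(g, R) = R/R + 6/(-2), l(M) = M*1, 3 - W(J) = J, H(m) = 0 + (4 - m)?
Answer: -220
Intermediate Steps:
H(m) = 4 - m
W(J) = 3 - J
l(M) = M
f(g, R) = -2 (f(g, R) = 1 + 6*(-1/2) = 1 - 3 = -2)
k = -8 (k = -6 - 2 = -8)
22*(l(-2) + k) = 22*(-2 - 8) = 22*(-10) = -220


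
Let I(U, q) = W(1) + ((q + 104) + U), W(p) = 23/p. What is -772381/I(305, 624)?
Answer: -772381/1056 ≈ -731.42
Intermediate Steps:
I(U, q) = 127 + U + q (I(U, q) = 23/1 + ((q + 104) + U) = 23*1 + ((104 + q) + U) = 23 + (104 + U + q) = 127 + U + q)
-772381/I(305, 624) = -772381/(127 + 305 + 624) = -772381/1056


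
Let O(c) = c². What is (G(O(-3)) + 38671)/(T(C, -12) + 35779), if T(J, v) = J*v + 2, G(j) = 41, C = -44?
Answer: 12904/12103 ≈ 1.0662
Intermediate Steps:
T(J, v) = 2 + J*v
(G(O(-3)) + 38671)/(T(C, -12) + 35779) = (41 + 38671)/((2 - 44*(-12)) + 35779) = 38712/((2 + 528) + 35779) = 38712/(530 + 35779) = 38712/36309 = 38712*(1/36309) = 12904/12103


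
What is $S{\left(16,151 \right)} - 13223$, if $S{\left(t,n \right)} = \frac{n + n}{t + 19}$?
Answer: $- \frac{462503}{35} \approx -13214.0$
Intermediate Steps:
$S{\left(t,n \right)} = \frac{2 n}{19 + t}$
$S{\left(16,151 \right)} - 13223 = 2 \cdot 151 \frac{1}{19 + 16} - 13223 = 2 \cdot 151 \cdot \frac{1}{35} - 13223 = \frac{302}{35} - 13223 = - \frac{462503}{35}$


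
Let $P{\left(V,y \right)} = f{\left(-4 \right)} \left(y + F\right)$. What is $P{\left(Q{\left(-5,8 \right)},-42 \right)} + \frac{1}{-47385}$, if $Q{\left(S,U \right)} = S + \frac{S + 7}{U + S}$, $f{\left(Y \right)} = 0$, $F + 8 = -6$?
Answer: $- \frac{1}{47385} \approx -2.1104 \cdot 10^{-5}$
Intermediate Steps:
$F = -14$ ($F = -8 - 6 = -14$)
$Q{\left(S,U \right)} = S + \frac{7 + S}{S + U}$
$P{\left(V,y \right)} = 0$ ($P{\left(V,y \right)} = 0 \left(y - 14\right) = 0 \left(-14 + y\right) = 0$)
$P{\left(Q{\left(-5,8 \right)},-42 \right)} + \frac{1}{-47385} = 0 + \frac{1}{-47385} = 0 - \frac{1}{47385} = - \frac{1}{47385}$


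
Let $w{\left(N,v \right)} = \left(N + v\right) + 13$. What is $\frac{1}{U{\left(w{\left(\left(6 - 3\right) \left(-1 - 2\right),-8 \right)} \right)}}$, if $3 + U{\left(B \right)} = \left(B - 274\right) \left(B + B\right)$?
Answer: $\frac{1}{2221} \approx 0.00045025$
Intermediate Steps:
$w{\left(N,v \right)} = 13 + N + v$
$U{\left(B \right)} = -3 + 2 B \left(-274 + B\right)$ ($U{\left(B \right)} = -3 + \left(B - 274\right) \left(B + B\right) = -3 + \left(-274 + B\right) 2 B = -3 + 2 B \left(-274 + B\right)$)
$\frac{1}{U{\left(w{\left(\left(6 - 3\right) \left(-1 - 2\right),-8 \right)} \right)}} = \frac{1}{-3 - 548 \left(13 + \left(6 - 3\right) \left(-1 - 2\right) - 8\right) + 2 \left(13 + \left(6 - 3\right) \left(-1 - 2\right) - 8\right)^{2}} = \frac{1}{-3 - 548 \left(13 + 3 \left(-3\right) - 8\right) + 2 \left(13 + 3 \left(-3\right) - 8\right)^{2}} = \frac{1}{-3 - 548 \left(13 - 9 - 8\right) + 2 \left(13 - 9 - 8\right)^{2}} = \frac{1}{-3 - -2192 + 2 \left(-4\right)^{2}} = \frac{1}{-3 + 2192 + 2 \cdot 16} = \frac{1}{-3 + 2192 + 32} = \frac{1}{2221}$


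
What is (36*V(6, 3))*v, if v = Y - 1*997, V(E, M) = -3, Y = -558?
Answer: 167940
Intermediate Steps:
v = -1555 (v = -558 - 1*997 = -558 - 997 = -1555)
(36*V(6, 3))*v = (36*(-3))*(-1555) = -108*(-1555) = 167940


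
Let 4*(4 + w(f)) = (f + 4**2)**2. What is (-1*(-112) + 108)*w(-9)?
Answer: 1815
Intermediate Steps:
w(f) = -4 + (16 + f)**2/4 (w(f) = -4 + (f + 4**2)**2/4 = -4 + (f + 16)**2/4 = -4 + (16 + f)**2/4)
(-1*(-112) + 108)*w(-9) = (-1*(-112) + 108)*(-4 + (16 - 9)**2/4) = (112 + 108)*(-4 + (1/4)*7**2) = 220*(-4 + (1/4)*49) = 220*(-4 + 49/4) = 220*(33/4) = 1815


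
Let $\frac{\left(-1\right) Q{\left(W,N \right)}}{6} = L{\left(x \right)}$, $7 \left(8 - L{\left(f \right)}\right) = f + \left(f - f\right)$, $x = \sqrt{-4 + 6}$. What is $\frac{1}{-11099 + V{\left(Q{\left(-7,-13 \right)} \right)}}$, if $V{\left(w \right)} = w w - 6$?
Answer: $- \frac{21127673}{185881091281} + \frac{197568 \sqrt{2}}{185881091281} \approx -0.00011216$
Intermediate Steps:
$x = \sqrt{2} \approx 1.4142$
$L{\left(f \right)} = 8 - \frac{f}{7}$ ($L{\left(f \right)} = 8 - \frac{f + \left(f - f\right)}{7} = 8 - \frac{f + 0}{7} = 8 - \frac{f}{7}$)
$Q{\left(W,N \right)} = -48 + \frac{6 \sqrt{2}}{7}$ ($Q{\left(W,N \right)} = - 6 \left(8 - \frac{\sqrt{2}}{7}\right) = -48 + \frac{6 \sqrt{2}}{7}$)
$V{\left(w \right)} = -6 + w^{2}$ ($V{\left(w \right)} = w^{2} - 6 = -6 + w^{2}$)
$\frac{1}{-11099 + V{\left(Q{\left(-7,-13 \right)} \right)}} = \frac{1}{-11099 - \left(6 - \left(-48 + \frac{6 \sqrt{2}}{7}\right)^{2}\right)} = \frac{1}{-11105 + \left(-48 + \frac{6 \sqrt{2}}{7}\right)^{2}}$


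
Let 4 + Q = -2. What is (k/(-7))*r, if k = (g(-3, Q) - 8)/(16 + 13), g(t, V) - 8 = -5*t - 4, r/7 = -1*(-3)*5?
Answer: -165/29 ≈ -5.6897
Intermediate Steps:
Q = -6 (Q = -4 - 2 = -6)
r = 105 (r = 7*(-1*(-3)*5) = 7*(3*5) = 7*15 = 105)
g(t, V) = 4 - 5*t (g(t, V) = 8 + (-5*t - 4) = 8 + (-4 - 5*t) = 4 - 5*t)
k = 11/29 (k = ((4 - 5*(-3)) - 8)/(16 + 13) = ((4 + 15) - 8)/29 = (19 - 8)*(1/29) = 11*(1/29) = 11/29 ≈ 0.37931)
(k/(-7))*r = ((11/29)/(-7))*105 = ((11/29)*(-⅐))*105 = -11/203*105 = -165/29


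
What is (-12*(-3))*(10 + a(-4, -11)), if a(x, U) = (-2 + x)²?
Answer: 1656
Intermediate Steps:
(-12*(-3))*(10 + a(-4, -11)) = (-12*(-3))*(10 + (-2 - 4)²) = 36*(10 + (-6)²) = 36*(10 + 36) = 36*46 = 1656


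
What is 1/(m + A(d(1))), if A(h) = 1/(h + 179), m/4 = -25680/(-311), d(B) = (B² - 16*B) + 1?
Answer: 51315/16949111 ≈ 0.0030276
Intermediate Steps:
d(B) = 1 + B² - 16*B
m = 102720/311 (m = 4*(-25680/(-311)) = 4*(-25680*(-1/311)) = 4*(25680/311) = 102720/311 ≈ 330.29)
A(h) = 1/(179 + h)
1/(m + A(d(1))) = 1/(102720/311 + 1/(179 + (1 + 1² - 16*1))) = 1/(102720/311 + 1/(179 + (1 + 1 - 16))) = 1/(102720/311 + 1/(179 - 14)) = 1/(102720/311 + 1/165) = 1/(16949111/51315) = 51315/16949111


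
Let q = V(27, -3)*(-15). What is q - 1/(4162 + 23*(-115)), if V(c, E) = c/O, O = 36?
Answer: -68269/6068 ≈ -11.251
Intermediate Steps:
V(c, E) = c/36
q = -45/4 (q = ((1/36)*27)*(-15) = (¾)*(-15) = -45/4 ≈ -11.250)
q - 1/(4162 + 23*(-115)) = -45/4 - 1/(4162 + 23*(-115)) = -45/4 - 1/(4162 - 2645) = -45/4 - 1/1517 = -68269/6068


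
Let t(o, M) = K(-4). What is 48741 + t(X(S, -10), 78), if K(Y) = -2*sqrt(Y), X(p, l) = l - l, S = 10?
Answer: 48741 - 4*I ≈ 48741.0 - 4.0*I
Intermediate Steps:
X(p, l) = 0
t(o, M) = -4*I
48741 + t(X(S, -10), 78) = 48741 - 4*I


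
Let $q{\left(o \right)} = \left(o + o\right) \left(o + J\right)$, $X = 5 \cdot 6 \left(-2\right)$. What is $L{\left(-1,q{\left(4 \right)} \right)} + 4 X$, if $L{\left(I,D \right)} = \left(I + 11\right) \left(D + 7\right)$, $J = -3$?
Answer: $-90$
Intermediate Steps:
$X = -60$ ($X = 30 \left(-2\right) = -60$)
$q{\left(o \right)} = 2 o \left(-3 + o\right)$ ($q{\left(o \right)} = \left(o + o\right) \left(o - 3\right) = 2 o \left(-3 + o\right)$)
$L{\left(I,D \right)} = \left(7 + D\right) \left(11 + I\right)$ ($L{\left(I,D \right)} = \left(11 + I\right) \left(7 + D\right) = \left(7 + D\right) \left(11 + I\right)$)
$L{\left(-1,q{\left(4 \right)} \right)} + 4 X = \left(77 + 7 \left(-1\right) + 11 \cdot 2 \cdot 4 \left(-3 + 4\right) + 2 \cdot 4 \left(-3 + 4\right) \left(-1\right)\right) + 4 \left(-60\right) = \left(77 - 7 + 11 \cdot 2 \cdot 4 \cdot 1 + 2 \cdot 4 \cdot 1 \left(-1\right)\right) - 240 = \left(77 - 7 + 11 \cdot 8 + 8 \left(-1\right)\right) - 240 = \left(77 - 7 + 88 - 8\right) - 240 = 150 - 240 = -90$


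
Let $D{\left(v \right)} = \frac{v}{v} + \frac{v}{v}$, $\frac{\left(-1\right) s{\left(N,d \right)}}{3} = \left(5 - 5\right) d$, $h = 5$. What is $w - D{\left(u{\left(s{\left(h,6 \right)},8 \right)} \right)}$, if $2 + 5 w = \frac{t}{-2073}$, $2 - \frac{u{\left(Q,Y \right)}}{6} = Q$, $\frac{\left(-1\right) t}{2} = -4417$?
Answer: $- \frac{6742}{2073} \approx -3.2523$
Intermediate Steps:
$t = 8834$ ($t = \left(-2\right) \left(-4417\right) = 8834$)
$s{\left(N,d \right)} = 0$ ($s{\left(N,d \right)} = - 3 \left(5 - 5\right) d = - 3 \cdot 0 d = \left(-3\right) 0 = 0$)
$u{\left(Q,Y \right)} = 12 - 6 Q$
$D{\left(v \right)} = 2$ ($D{\left(v \right)} = 1 + 1 = 2$)
$w = - \frac{2596}{2073}$ ($w = - \frac{2}{5} + \frac{8834 \frac{1}{-2073}}{5} = - \frac{2}{5} + \frac{8834 \left(- \frac{1}{2073}\right)}{5} = - \frac{2}{5} + \frac{1}{5} \left(- \frac{8834}{2073}\right) = - \frac{2}{5} - \frac{8834}{10365} = - \frac{2596}{2073} \approx -1.2523$)
$w - D{\left(u{\left(s{\left(h,6 \right)},8 \right)} \right)} = - \frac{2596}{2073} - 2 = - \frac{6742}{2073}$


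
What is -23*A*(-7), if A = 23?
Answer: 3703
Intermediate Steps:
-23*A*(-7) = -23*23*(-7) = -529*(-7) = 3703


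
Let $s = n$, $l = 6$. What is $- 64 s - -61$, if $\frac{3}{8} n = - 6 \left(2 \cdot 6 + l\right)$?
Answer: $18493$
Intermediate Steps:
$n = -288$ ($n = \frac{8 \left(- 6 \left(2 \cdot 6 + 6\right)\right)}{3} = \frac{8 \left(- 6 \left(12 + 6\right)\right)}{3} = \frac{8 \left(\left(-6\right) 18\right)}{3} = \frac{8}{3} \left(-108\right) = -288$)
$s = -288$
$- 64 s - -61 = \left(-64\right) \left(-288\right) - -61 = 18432 + 61 = 18493$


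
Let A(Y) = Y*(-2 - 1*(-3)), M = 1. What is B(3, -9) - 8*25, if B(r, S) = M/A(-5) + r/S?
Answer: -3008/15 ≈ -200.53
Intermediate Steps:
A(Y) = Y (A(Y) = Y*(-2 + 3) = Y*1 = Y)
B(r, S) = -⅕ + r/S (B(r, S) = 1/(-5) + r/S = 1*(-⅕) + r/S = -⅕ + r/S)
B(3, -9) - 8*25 = (3 - ⅕*(-9))/(-9) - 8*25 = -(3 + 9/5)/9 - 200 = -⅑*24/5 - 200 = -8/15 - 200 = -3008/15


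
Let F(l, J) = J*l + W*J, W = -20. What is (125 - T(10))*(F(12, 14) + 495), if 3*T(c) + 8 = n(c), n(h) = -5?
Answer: 148604/3 ≈ 49535.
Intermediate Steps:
T(c) = -13/3 (T(c) = -8/3 + (⅓)*(-5) = -8/3 - 5/3 = -13/3)
F(l, J) = -20*J + J*l (F(l, J) = J*l - 20*J = -20*J + J*l)
(125 - T(10))*(F(12, 14) + 495) = (125 - 1*(-13/3))*(14*(-20 + 12) + 495) = (125 + 13/3)*(14*(-8) + 495) = 388*(-112 + 495)/3 = (388/3)*383 = 148604/3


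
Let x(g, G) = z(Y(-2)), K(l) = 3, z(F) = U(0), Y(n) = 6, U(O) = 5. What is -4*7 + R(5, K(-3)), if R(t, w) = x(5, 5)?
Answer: -23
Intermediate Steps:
z(F) = 5
x(g, G) = 5
R(t, w) = 5
-4*7 + R(5, K(-3)) = -4*7 + 5 = -28 + 5 = -23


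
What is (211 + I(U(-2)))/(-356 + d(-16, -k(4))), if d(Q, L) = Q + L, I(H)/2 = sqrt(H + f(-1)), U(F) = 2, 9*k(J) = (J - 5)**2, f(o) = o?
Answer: -1917/3349 ≈ -0.57241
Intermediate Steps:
k(J) = (-5 + J)**2/9 (k(J) = (J - 5)**2/9 = (-5 + J)**2/9)
I(H) = 2*sqrt(-1 + H) (I(H) = 2*sqrt(H - 1) = 2*sqrt(-1 + H))
d(Q, L) = L + Q
(211 + I(U(-2)))/(-356 + d(-16, -k(4))) = (211 + 2*sqrt(-1 + 2))/(-356 + (-(-5 + 4)**2/9 - 16)) = (211 + 2*sqrt(1))/(-356 + (-(-1)**2/9 - 16)) = (211 + 2*1)/(-356 + (-1/9 - 16)) = (211 + 2)/(-356 + (-1*1/9 - 16)) = 213/(-356 + (-1/9 - 16)) = 213/(-356 - 145/9) = 213/(-3349/9) = 213*(-9/3349) = -1917/3349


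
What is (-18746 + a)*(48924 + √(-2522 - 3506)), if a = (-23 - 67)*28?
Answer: -1040417784 - 42532*I*√1507 ≈ -1.0404e+9 - 1.6511e+6*I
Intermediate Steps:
a = -2520 (a = -90*28 = -2520)
(-18746 + a)*(48924 + √(-2522 - 3506)) = (-18746 - 2520)*(48924 + √(-2522 - 3506)) = -21266*(48924 + √(-6028)) = -21266*(48924 + 2*I*√1507) = -1040417784 - 42532*I*√1507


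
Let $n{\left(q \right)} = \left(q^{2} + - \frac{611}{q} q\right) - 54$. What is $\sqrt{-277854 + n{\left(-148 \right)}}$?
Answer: $i \sqrt{256615} \approx 506.57 i$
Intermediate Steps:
$n{\left(q \right)} = -665 + q^{2}$ ($n{\left(q \right)} = \left(q^{2} - 611\right) - 54 = \left(-611 + q^{2}\right) - 54 = -665 + q^{2}$)
$\sqrt{-277854 + n{\left(-148 \right)}} = \sqrt{-277854 - \left(665 - \left(-148\right)^{2}\right)} = \sqrt{-277854 + \left(-665 + 21904\right)} = \sqrt{-277854 + 21239} = \sqrt{-256615} = i \sqrt{256615}$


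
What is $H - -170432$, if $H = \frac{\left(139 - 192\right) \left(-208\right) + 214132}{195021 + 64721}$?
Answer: $\frac{22134286850}{129871} \approx 1.7043 \cdot 10^{5}$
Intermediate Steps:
$H = \frac{112578}{129871}$ ($H = \frac{\left(-53\right) \left(-208\right) + 214132}{259742} = \left(11024 + 214132\right) \frac{1}{259742} = 225156 \cdot \frac{1}{259742} = \frac{112578}{129871} \approx 0.86685$)
$H - -170432 = \frac{112578}{129871} - -170432 = \frac{112578}{129871} + 170432 = \frac{22134286850}{129871}$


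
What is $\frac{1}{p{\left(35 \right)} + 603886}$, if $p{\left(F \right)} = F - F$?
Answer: $\frac{1}{603886} \approx 1.6559 \cdot 10^{-6}$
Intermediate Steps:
$p{\left(F \right)} = 0$
$\frac{1}{p{\left(35 \right)} + 603886} = \frac{1}{0 + 603886} = \frac{1}{603886}$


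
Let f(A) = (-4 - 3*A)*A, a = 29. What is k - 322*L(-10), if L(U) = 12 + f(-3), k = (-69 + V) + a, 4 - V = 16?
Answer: 914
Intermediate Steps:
V = -12 (V = 4 - 1*16 = 4 - 16 = -12)
k = -52 (k = (-69 - 12) + 29 = -81 + 29 = -52)
f(A) = A*(-4 - 3*A)
L(U) = -3 (L(U) = 12 - 1*(-3)*(4 + 3*(-3)) = 12 - 1*(-3)*(4 - 9) = 12 - 1*(-3)*(-5) = 12 - 15 = -3)
k - 322*L(-10) = -52 - 322*(-3) = -52 + 966 = 914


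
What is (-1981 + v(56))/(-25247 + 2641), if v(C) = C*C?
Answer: -1155/22606 ≈ -0.051093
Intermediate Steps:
v(C) = C²
(-1981 + v(56))/(-25247 + 2641) = (-1981 + 56²)/(-25247 + 2641) = (-1981 + 3136)/(-22606) = 1155*(-1/22606) = -1155/22606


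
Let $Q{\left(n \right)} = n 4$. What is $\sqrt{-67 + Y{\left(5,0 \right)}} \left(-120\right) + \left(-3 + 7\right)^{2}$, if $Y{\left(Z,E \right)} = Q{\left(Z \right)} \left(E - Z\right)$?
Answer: $16 - 120 i \sqrt{167} \approx 16.0 - 1550.7 i$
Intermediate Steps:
$Q{\left(n \right)} = 4 n$
$Y{\left(Z,E \right)} = 4 Z \left(E - Z\right)$
$\sqrt{-67 + Y{\left(5,0 \right)}} \left(-120\right) + \left(-3 + 7\right)^{2} = \sqrt{-67 + 4 \cdot 5 \left(0 - 5\right)} \left(-120\right) + \left(-3 + 7\right)^{2} = \sqrt{-67 + 4 \cdot 5 \left(0 - 5\right)} \left(-120\right) + 4^{2} = \sqrt{-67 + 4 \cdot 5 \left(-5\right)} \left(-120\right) + 16 = \sqrt{-67 - 100} \left(-120\right) + 16 = \sqrt{-167} \left(-120\right) + 16 = i \sqrt{167} \left(-120\right) + 16 = - 120 i \sqrt{167} + 16 = 16 - 120 i \sqrt{167}$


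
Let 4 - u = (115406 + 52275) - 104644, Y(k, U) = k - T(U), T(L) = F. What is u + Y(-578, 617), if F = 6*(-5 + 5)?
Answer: -63611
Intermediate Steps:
F = 0 (F = 6*0 = 0)
T(L) = 0
Y(k, U) = k (Y(k, U) = k - 1*0 = k + 0 = k)
u = -63033 (u = 4 - ((115406 + 52275) - 104644) = 4 - (167681 - 104644) = 4 - 1*63037 = 4 - 63037 = -63033)
u + Y(-578, 617) = -63033 - 578 = -63611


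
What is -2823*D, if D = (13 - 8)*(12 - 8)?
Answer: -56460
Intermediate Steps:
D = 20 (D = 5*4 = 20)
-2823*D = -2823*20 = -56460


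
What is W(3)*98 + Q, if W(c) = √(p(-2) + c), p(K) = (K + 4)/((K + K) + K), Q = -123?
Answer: -123 + 196*√6/3 ≈ 37.033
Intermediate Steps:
p(K) = (4 + K)/(3*K) (p(K) = (4 + K)/(2*K + K) = (4 + K)/((3*K)) = (4 + K)*(1/(3*K)) = (4 + K)/(3*K))
W(c) = √(-⅓ + c) (W(c) = √((⅓)*(4 - 2)/(-2) + c) = √((⅓)*(-½)*2 + c) = √(-⅓ + c))
W(3)*98 + Q = (√(-3 + 9*3)/3)*98 - 123 = (√(-3 + 27)/3)*98 - 123 = (√24/3)*98 - 123 = ((2*√6)/3)*98 - 123 = (2*√6/3)*98 - 123 = 196*√6/3 - 123 = -123 + 196*√6/3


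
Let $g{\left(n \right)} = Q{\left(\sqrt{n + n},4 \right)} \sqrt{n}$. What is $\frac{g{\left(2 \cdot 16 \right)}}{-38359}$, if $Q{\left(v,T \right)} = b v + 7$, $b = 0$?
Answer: $- \frac{28 \sqrt{2}}{38359} \approx -0.0010323$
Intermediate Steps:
$Q{\left(v,T \right)} = 7$ ($Q{\left(v,T \right)} = 0 v + 7 = 0 + 7 = 7$)
$g{\left(n \right)} = 7 \sqrt{n}$
$\frac{g{\left(2 \cdot 16 \right)}}{-38359} = \frac{7 \sqrt{2 \cdot 16}}{-38359} = 7 \sqrt{32} \left(- \frac{1}{38359}\right) = 7 \cdot 4 \sqrt{2} \left(- \frac{1}{38359}\right) = 28 \sqrt{2} \left(- \frac{1}{38359}\right) = - \frac{28 \sqrt{2}}{38359}$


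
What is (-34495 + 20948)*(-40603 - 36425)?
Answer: 1043498316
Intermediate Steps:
(-34495 + 20948)*(-40603 - 36425) = -13547*(-77028) = 1043498316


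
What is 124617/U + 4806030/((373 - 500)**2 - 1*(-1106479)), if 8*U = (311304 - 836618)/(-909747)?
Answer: 254540638639416039/147430424728 ≈ 1.7265e+6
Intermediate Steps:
U = 262657/3638988 (U = ((311304 - 836618)/(-909747))/8 = (-525314*(-1/909747))/8 = (1/8)*(525314/909747) = 262657/3638988 ≈ 0.072179)
124617/U + 4806030/((373 - 500)**2 - 1*(-1106479)) = 124617/(262657/3638988) + 4806030/((373 - 500)**2 - 1*(-1106479)) = 124617*(3638988/262657) + 4806030/((-127)**2 + 1106479) = 453479767596/262657 + 4806030/(16129 + 1106479) = 453479767596/262657 + 4806030/1122608 = 453479767596/262657 + 4806030*(1/1122608) = 453479767596/262657 + 2403015/561304 = 254540638639416039/147430424728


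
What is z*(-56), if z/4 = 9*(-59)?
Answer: 118944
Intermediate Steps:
z = -2124 (z = 4*(9*(-59)) = 4*(-531) = -2124)
z*(-56) = -2124*(-56) = 118944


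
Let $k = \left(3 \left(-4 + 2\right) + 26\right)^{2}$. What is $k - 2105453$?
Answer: $-2105053$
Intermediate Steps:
$k = 400$ ($k = \left(3 \left(-2\right) + 26\right)^{2} = \left(-6 + 26\right)^{2} = 20^{2} = 400$)
$k - 2105453 = 400 - 2105453 = -2105053$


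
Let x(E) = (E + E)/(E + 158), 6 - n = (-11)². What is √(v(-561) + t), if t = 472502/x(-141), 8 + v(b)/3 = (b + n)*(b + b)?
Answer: √44670774705/141 ≈ 1499.0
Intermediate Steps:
n = -115 (n = 6 - 1*(-11)² = 6 - 1*121 = 6 - 121 = -115)
x(E) = 2*E/(158 + E) (x(E) = (2*E)/(158 + E) = 2*E/(158 + E))
v(b) = -24 + 6*b*(-115 + b) (v(b) = -24 + 3*((b - 115)*(b + b)) = -24 + 3*((-115 + b)*(2*b)) = -24 + 3*(2*b*(-115 + b)) = -24 + 6*b*(-115 + b))
t = -4016267/141 (t = 472502/((2*(-141)/(158 - 141))) = 472502/((2*(-141)/17)) = 472502/((2*(-141)*(1/17))) = 472502/(-282/17) = 472502*(-17/282) = -4016267/141 ≈ -28484.)
√(v(-561) + t) = √((-24 - 690*(-561) + 6*(-561)²) - 4016267/141) = √((-24 + 387090 + 6*314721) - 4016267/141) = √((-24 + 387090 + 1888326) - 4016267/141) = √(2275392 - 4016267/141) = √(316814005/141) = √44670774705/141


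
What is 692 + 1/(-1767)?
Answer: 1222763/1767 ≈ 692.00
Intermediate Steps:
692 + 1/(-1767) = 692 - 1/1767 = 1222763/1767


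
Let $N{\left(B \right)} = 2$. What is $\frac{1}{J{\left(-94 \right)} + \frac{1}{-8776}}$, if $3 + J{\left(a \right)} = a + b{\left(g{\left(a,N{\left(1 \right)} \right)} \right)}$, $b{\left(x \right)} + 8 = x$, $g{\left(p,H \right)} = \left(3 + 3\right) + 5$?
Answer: $- \frac{8776}{824945} \approx -0.010638$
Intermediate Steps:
$g{\left(p,H \right)} = 11$ ($g{\left(p,H \right)} = 6 + 5 = 11$)
$b{\left(x \right)} = -8 + x$
$J{\left(a \right)} = a$ ($J{\left(a \right)} = -3 + \left(a + \left(-8 + 11\right)\right) = -3 + \left(a + 3\right) = -3 + \left(3 + a\right) = a$)
$\frac{1}{J{\left(-94 \right)} + \frac{1}{-8776}} = \frac{1}{-94 + \frac{1}{-8776}} = \frac{1}{-94 - \frac{1}{8776}} = \frac{1}{- \frac{824945}{8776}} = - \frac{8776}{824945}$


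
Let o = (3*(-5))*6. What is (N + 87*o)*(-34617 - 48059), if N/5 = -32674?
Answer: 14154131200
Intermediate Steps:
N = -163370 (N = 5*(-32674) = -163370)
o = -90 (o = -15*6 = -90)
(N + 87*o)*(-34617 - 48059) = (-163370 + 87*(-90))*(-34617 - 48059) = (-163370 - 7830)*(-82676) = -171200*(-82676) = 14154131200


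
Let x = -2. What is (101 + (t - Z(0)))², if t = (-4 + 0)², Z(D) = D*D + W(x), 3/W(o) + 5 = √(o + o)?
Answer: 11614428/841 + 40896*I/841 ≈ 13810.0 + 48.628*I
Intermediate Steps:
W(o) = 3/(-5 + √2*√o) (W(o) = 3/(-5 + √(o + o)) = 3/(-5 + √(2*o)) = 3/(-5 + √2*√o))
Z(D) = D² + 3*(-5 - 2*I)/29 (Z(D) = D*D + 3/(-5 + √2*√(-2)) = D² + 3/(-5 + √2*(I*√2)) = D² + 3/(-5 + 2*I) = D² + 3*((-5 - 2*I)/29) = D² + 3*(-5 - 2*I)/29)
t = 16 (t = (-4)² = 16)
(101 + (t - Z(0)))² = (101 + (16 - (-15/29 + 0² - 6*I/29)))² = (101 + (16 - (-15/29 + 0 - 6*I/29)))² = (101 + (16 - (-15/29 - 6*I/29)))² = (101 + (16 + (15/29 + 6*I/29)))² = (101 + (479/29 + 6*I/29))² = (3408/29 + 6*I/29)²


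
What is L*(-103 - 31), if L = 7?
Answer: -938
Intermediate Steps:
L*(-103 - 31) = 7*(-103 - 31) = 7*(-134) = -938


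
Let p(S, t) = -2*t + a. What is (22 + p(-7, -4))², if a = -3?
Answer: 729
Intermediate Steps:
p(S, t) = -3 - 2*t (p(S, t) = -2*t - 3 = -3 - 2*t)
(22 + p(-7, -4))² = (22 + (-3 - 2*(-4)))² = (22 + (-3 + 8))² = (22 + 5)² = 27² = 729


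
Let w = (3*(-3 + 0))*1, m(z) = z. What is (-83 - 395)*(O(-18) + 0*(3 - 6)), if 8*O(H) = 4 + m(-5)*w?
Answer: -11711/4 ≈ -2927.8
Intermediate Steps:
w = -9 (w = (3*(-3))*1 = -9*1 = -9)
O(H) = 49/8 (O(H) = (4 - 5*(-9))/8 = (4 + 45)/8 = (1/8)*49 = 49/8)
(-83 - 395)*(O(-18) + 0*(3 - 6)) = (-83 - 395)*(49/8 + 0*(3 - 6)) = -478*(49/8 + 0*(-3)) = -478*(49/8 + 0) = -478*49/8 = -11711/4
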